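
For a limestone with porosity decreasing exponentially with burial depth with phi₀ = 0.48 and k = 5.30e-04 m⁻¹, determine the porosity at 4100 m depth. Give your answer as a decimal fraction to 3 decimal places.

Working in km (1 km = 1000 m; k in km⁻¹ = k in m⁻¹ × 1000):
phi = phi₀·exp(−k·Z) = 0.48 × exp(−0.53 × 4.1) = 0.48 × exp(−2.173)
  = 0.48 × 0.1138 = 0.0546

0.055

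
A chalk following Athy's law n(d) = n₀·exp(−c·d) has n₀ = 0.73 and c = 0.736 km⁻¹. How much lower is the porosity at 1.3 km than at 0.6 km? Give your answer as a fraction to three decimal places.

0.189

n(0.6) = 0.73·e^(−0.736×0.6) = 0.4694
n(1.3) = 0.73·e^(−0.736×1.3) = 0.2804
Δn = 0.4694 − 0.2804 = 0.1890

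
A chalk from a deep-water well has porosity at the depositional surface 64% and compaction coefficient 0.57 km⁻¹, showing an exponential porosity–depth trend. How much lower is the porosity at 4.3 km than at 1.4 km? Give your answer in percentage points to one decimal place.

φ(1.4) = 0.64·e^(−0.57×1.4) = 0.2881
φ(4.3) = 0.64·e^(−0.57×4.3) = 0.0552
Δφ = 0.2881 − 0.0552 = 0.2330

23.3 percentage points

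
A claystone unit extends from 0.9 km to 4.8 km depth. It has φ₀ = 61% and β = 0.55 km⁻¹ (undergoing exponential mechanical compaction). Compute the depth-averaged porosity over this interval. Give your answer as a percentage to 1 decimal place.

15.3%

⟨φ⟩ = (1/(d₂−d₁)) ∫ φ₀ e^(−βd) dd = φ₀·(e^(−β·d₁) − e^(−β·d₂)) / (β·(d₂−d₁))
e^(−0.55×0.9) = 0.6096; e^(−0.55×4.8) = 0.0714
⟨φ⟩ = 0.61 × (0.6096 − 0.0714) / (0.55 × 3.9) = 0.61 × 0.2509 = 0.1531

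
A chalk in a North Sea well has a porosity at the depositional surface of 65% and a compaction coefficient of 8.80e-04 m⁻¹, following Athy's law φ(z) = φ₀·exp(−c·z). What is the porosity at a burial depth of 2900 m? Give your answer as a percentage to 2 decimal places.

5.07%

Working in km (1 km = 1000 m; c in km⁻¹ = c in m⁻¹ × 1000):
φ = φ₀·exp(−c·z) = 0.65 × exp(−0.88 × 2.9) = 0.65 × exp(−2.552)
  = 0.65 × 0.0779 = 0.0507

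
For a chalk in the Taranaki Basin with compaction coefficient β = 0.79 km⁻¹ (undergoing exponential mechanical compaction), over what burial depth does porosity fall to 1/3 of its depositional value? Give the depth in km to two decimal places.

phi/phi₀ = 1/3 ⇒ exp(−β·d) = 1/3 ⇒ d = ln(3) / β
d = 1.0986 / 0.79 = 1.391 km

1.39 km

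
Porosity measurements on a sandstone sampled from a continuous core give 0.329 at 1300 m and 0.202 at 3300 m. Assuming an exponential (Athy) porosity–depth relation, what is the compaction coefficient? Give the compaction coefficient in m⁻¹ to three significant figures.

Working in km (1 km = 1000 m; c in km⁻¹ = c in m⁻¹ × 1000):
Athy: phi(Z) = phi₀ e^(−cZ) ⇒ phi₁/phi₂ = e^{c(Z₂−Z₁)} ⇒ c = ln(phi₁/phi₂)/(Z₂−Z₁)
c = ln(0.329/0.202) / (3.3 − 1.3) = ln(1.629) / 2 = 0.4878 / 2 = 0.2439 km⁻¹

0.000244 m⁻¹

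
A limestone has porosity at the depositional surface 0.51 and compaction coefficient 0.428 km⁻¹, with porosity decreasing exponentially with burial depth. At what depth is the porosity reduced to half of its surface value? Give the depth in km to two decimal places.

phi/phi₀ = 1/2 ⇒ exp(−c·z) = 1/2 ⇒ z = ln(2) / c
z = 0.6931 / 0.428 = 1.620 km

1.62 km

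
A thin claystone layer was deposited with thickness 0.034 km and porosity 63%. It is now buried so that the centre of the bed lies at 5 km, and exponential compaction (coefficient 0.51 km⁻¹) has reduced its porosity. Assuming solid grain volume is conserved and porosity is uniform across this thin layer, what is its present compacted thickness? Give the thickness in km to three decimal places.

Porosity at 5 km: phi = 0.63·exp(−0.51×5) = 0.0492
Solid-volume conservation: h(1−phi) = h₀(1−phi₀) ⇒ h = h₀·(1−phi₀)/(1−phi)
h = 0.034 × (1 − 0.63)/(1 − 0.0492) = 0.034 × 0.3891 = 0.0132 km

0.013 km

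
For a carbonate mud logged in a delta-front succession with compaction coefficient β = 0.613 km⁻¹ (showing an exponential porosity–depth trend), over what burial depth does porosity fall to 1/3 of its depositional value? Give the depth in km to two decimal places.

phi/phi₀ = 1/3 ⇒ exp(−β·d) = 1/3 ⇒ d = ln(3) / β
d = 1.0986 / 0.613 = 1.792 km

1.79 km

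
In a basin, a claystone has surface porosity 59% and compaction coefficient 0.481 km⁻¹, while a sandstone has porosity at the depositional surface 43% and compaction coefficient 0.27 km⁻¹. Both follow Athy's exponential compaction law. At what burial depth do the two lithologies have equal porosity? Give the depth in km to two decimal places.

1.50 km

Set φ₀ₐ e^(−βₐz) = φ₀ᵦ e^(−βᵦz) ⇒ ln(φ₀ₐ/φ₀ᵦ) = (βₐ − βᵦ)·z
z = ln(0.59/0.43) / (0.481 − 0.27) = 0.3163 / 0.211 = 1.499 km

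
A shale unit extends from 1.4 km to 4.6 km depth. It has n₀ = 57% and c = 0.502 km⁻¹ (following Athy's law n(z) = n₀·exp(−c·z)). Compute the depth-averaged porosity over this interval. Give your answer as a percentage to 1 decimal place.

14.0%

⟨n⟩ = (1/(z₂−z₁)) ∫ n₀ e^(−cz) dz = n₀·(e^(−c·z₁) − e^(−c·z₂)) / (c·(z₂−z₁))
e^(−0.502×1.4) = 0.4952; e^(−0.502×4.6) = 0.0993
⟨n⟩ = 0.57 × (0.4952 − 0.0993) / (0.502 × 3.2) = 0.57 × 0.2464 = 0.1405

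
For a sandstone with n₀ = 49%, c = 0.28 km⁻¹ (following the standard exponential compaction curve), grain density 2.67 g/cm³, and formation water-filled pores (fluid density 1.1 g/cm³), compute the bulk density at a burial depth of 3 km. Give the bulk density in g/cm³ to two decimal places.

Porosity at depth: n = 0.49·exp(−0.28×3) = 0.49×0.4317 = 0.2115
Bulk density: ρ_b = (1−n)ρ_g + n·ρ_f = 0.7885×2.67 + 0.2115×1.1
       = 2.105 + 0.233 = 2.338 g/cm³

2.34 g/cm³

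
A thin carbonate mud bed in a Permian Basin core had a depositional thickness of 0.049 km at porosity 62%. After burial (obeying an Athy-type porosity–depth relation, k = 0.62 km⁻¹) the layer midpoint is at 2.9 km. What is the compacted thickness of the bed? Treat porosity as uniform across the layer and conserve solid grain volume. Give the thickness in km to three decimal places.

0.021 km

Porosity at 2.9 km: φ = 0.62·exp(−0.62×2.9) = 0.1027
Solid-volume conservation: h(1−φ) = h₀(1−φ₀) ⇒ h = h₀·(1−φ₀)/(1−φ)
h = 0.049 × (1 − 0.62)/(1 − 0.1027) = 0.049 × 0.4235 = 0.0208 km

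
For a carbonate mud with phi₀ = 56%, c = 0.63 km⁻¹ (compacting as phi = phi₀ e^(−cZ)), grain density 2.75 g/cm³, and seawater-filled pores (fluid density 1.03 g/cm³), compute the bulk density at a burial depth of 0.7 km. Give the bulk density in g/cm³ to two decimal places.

2.13 g/cm³

Porosity at depth: phi = 0.56·exp(−0.63×0.7) = 0.56×0.6434 = 0.3603
Bulk density: ρ_b = (1−phi)ρ_g + phi·ρ_f = 0.6397×2.75 + 0.3603×1.03
       = 1.759 + 0.371 = 2.130 g/cm³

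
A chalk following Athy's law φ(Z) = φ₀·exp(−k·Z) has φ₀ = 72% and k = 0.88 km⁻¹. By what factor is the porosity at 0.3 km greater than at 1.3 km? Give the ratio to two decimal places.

φ(Z₁)/φ(Z₂) = e^(−k·Z₁)/e^(−k·Z₂) = e^{k(Z₂−Z₁)}
= exp(0.88 × 1) = exp(0.88) = 2.4109

2.41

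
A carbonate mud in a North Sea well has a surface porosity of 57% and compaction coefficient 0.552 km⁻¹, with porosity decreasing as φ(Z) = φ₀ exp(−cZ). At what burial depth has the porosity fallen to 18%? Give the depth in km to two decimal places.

2.09 km

Invert Athy's law: Z = ln(φ₀/φ) / c
Z = ln(0.57/0.18) / 0.552 = ln(3.167) / 0.552 = 1.1527 / 0.552 = 2.088 km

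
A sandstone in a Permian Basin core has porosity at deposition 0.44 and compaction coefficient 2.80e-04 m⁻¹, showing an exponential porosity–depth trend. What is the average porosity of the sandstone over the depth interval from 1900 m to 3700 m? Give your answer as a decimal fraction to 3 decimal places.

0.203

Working in km (1 km = 1000 m; k in km⁻¹ = k in m⁻¹ × 1000):
⟨n⟩ = (1/(Z₂−Z₁)) ∫ n₀ e^(−kZ) dZ = n₀·(e^(−k·Z₁) − e^(−k·Z₂)) / (k·(Z₂−Z₁))
e^(−0.28×1.9) = 0.5874; e^(−0.28×3.7) = 0.3549
⟨n⟩ = 0.44 × (0.5874 − 0.3549) / (0.28 × 1.8) = 0.44 × 0.4614 = 0.2030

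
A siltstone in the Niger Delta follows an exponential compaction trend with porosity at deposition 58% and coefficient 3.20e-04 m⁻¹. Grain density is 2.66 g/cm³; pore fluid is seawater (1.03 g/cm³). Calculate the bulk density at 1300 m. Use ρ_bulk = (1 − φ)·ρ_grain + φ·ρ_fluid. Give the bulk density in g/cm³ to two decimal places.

2.04 g/cm³

Working in km (1 km = 1000 m; c in km⁻¹ = c in m⁻¹ × 1000):
Porosity at depth: n = 0.58·exp(−0.32×1.3) = 0.58×0.6597 = 0.3826
Bulk density: ρ_b = (1−n)ρ_g + n·ρ_f = 0.6174×2.66 + 0.3826×1.03
       = 1.642 + 0.394 = 2.036 g/cm³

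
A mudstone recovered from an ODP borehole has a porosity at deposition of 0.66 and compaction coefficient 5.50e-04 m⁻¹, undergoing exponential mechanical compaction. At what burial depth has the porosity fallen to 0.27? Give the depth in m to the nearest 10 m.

Working in km (1 km = 1000 m; k in km⁻¹ = k in m⁻¹ × 1000):
Invert Athy's law: z = ln(phi₀/phi) / k
z = ln(0.66/0.27) / 0.55 = ln(2.444) / 0.55 = 0.8938 / 0.55 = 1.625 km

1630 m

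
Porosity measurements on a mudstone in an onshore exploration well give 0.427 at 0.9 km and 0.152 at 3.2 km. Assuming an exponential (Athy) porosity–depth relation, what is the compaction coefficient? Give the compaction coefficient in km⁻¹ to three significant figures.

Athy: phi(Z) = phi₀ e^(−βZ) ⇒ phi₁/phi₂ = e^{β(Z₂−Z₁)} ⇒ β = ln(phi₁/phi₂)/(Z₂−Z₁)
β = ln(0.427/0.152) / (3.2 − 0.9) = ln(2.809) / 2.3 = 1.0329 / 2.3 = 0.4491 km⁻¹

0.449 km⁻¹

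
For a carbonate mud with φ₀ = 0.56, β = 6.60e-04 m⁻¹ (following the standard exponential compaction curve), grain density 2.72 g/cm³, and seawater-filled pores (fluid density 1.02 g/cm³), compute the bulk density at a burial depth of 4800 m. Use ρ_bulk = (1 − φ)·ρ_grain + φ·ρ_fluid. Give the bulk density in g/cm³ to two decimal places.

2.68 g/cm³

Working in km (1 km = 1000 m; β in km⁻¹ = β in m⁻¹ × 1000):
Porosity at depth: φ = 0.56·exp(−0.66×4.8) = 0.56×0.0421 = 0.0236
Bulk density: ρ_b = (1−φ)ρ_g + φ·ρ_f = 0.9764×2.72 + 0.0236×1.02
       = 2.656 + 0.024 = 2.680 g/cm³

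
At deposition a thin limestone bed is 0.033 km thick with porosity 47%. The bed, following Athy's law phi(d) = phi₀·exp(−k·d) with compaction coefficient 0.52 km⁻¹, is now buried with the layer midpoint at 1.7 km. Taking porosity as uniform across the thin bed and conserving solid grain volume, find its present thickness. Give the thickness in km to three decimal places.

Porosity at 1.7 km: phi = 0.47·exp(−0.52×1.7) = 0.1942
Solid-volume conservation: h(1−phi) = h₀(1−phi₀) ⇒ h = h₀·(1−phi₀)/(1−phi)
h = 0.033 × (1 − 0.47)/(1 − 0.1942) = 0.033 × 0.6577 = 0.0217 km

0.022 km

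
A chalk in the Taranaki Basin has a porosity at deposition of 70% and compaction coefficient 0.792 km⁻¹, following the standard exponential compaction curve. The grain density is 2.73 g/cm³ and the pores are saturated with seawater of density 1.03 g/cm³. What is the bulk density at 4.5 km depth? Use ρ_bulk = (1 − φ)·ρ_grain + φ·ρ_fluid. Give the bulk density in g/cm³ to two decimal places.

2.70 g/cm³

Porosity at depth: phi = 0.7·exp(−0.792×4.5) = 0.7×0.0283 = 0.0198
Bulk density: ρ_b = (1−phi)ρ_g + phi·ρ_f = 0.9802×2.73 + 0.0198×1.03
       = 2.676 + 0.020 = 2.696 g/cm³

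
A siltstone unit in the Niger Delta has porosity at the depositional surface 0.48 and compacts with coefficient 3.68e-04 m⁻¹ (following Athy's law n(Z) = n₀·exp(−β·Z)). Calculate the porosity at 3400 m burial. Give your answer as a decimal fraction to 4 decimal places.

0.1374

Working in km (1 km = 1000 m; β in km⁻¹ = β in m⁻¹ × 1000):
n = n₀·exp(−β·Z) = 0.48 × exp(−0.368 × 3.4) = 0.48 × exp(−1.251)
  = 0.48 × 0.2862 = 0.1374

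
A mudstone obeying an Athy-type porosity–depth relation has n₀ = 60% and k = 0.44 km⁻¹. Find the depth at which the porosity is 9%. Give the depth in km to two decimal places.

4.31 km

Invert Athy's law: d = ln(n₀/n) / k
d = ln(0.6/0.09) / 0.44 = ln(6.667) / 0.44 = 1.8971 / 0.44 = 4.312 km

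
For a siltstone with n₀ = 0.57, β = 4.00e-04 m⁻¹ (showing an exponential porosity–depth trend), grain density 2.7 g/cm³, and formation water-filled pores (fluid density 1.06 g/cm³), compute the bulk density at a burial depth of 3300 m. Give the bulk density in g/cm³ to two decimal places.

2.45 g/cm³

Working in km (1 km = 1000 m; β in km⁻¹ = β in m⁻¹ × 1000):
Porosity at depth: n = 0.57·exp(−0.4×3.3) = 0.57×0.2671 = 0.1523
Bulk density: ρ_b = (1−n)ρ_g + n·ρ_f = 0.8477×2.7 + 0.1523×1.06
       = 2.289 + 0.161 = 2.450 g/cm³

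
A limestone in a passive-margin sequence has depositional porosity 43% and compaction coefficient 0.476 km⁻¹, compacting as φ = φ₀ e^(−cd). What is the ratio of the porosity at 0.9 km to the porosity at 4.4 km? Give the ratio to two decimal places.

φ(d₁)/φ(d₂) = e^(−c·d₁)/e^(−c·d₂) = e^{c(d₂−d₁)}
= exp(0.476 × 3.5) = exp(1.666) = 5.2910

5.29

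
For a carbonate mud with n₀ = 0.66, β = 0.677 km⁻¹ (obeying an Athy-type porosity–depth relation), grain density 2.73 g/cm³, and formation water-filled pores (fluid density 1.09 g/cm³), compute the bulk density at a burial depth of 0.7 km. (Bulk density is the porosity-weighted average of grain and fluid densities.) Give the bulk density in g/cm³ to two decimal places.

2.06 g/cm³

Porosity at depth: n = 0.66·exp(−0.677×0.7) = 0.66×0.6226 = 0.4109
Bulk density: ρ_b = (1−n)ρ_g + n·ρ_f = 0.5891×2.73 + 0.4109×1.09
       = 1.608 + 0.448 = 2.056 g/cm³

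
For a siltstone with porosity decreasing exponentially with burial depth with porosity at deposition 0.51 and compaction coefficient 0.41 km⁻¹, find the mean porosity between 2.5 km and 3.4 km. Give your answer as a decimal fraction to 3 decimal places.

0.153

⟨φ⟩ = (1/(d₂−d₁)) ∫ φ₀ e^(−kd) dd = φ₀·(e^(−k·d₁) − e^(−k·d₂)) / (k·(d₂−d₁))
e^(−0.41×2.5) = 0.3588; e^(−0.41×3.4) = 0.2481
⟨φ⟩ = 0.51 × (0.3588 − 0.2481) / (0.41 × 0.9) = 0.51 × 0.3000 = 0.1530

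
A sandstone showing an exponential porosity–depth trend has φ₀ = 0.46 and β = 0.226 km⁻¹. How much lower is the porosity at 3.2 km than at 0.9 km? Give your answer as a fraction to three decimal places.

0.152

φ(0.9) = 0.46·e^(−0.226×0.9) = 0.3753
φ(3.2) = 0.46·e^(−0.226×3.2) = 0.2232
Δφ = 0.3753 − 0.2232 = 0.1521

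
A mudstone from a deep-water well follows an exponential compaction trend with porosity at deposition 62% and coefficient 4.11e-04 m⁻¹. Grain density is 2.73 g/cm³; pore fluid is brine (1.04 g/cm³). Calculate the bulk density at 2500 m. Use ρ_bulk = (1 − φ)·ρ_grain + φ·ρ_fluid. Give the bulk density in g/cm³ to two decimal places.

2.35 g/cm³

Working in km (1 km = 1000 m; k in km⁻¹ = k in m⁻¹ × 1000):
Porosity at depth: phi = 0.62·exp(−0.411×2.5) = 0.62×0.3579 = 0.2219
Bulk density: ρ_b = (1−phi)ρ_g + phi·ρ_f = 0.7781×2.73 + 0.2219×1.04
       = 2.124 + 0.231 = 2.355 g/cm³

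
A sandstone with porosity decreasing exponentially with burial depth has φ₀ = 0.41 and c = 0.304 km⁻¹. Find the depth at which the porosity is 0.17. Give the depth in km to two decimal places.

2.90 km

Invert Athy's law: z = ln(φ₀/φ) / c
z = ln(0.41/0.17) / 0.304 = ln(2.412) / 0.304 = 0.8804 / 0.304 = 2.896 km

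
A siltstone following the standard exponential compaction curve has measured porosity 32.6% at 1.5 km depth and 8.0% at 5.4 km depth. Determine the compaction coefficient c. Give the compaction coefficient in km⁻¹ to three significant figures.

0.360 km⁻¹

Athy: n(z) = n₀ e^(−cz) ⇒ n₁/n₂ = e^{c(z₂−z₁)} ⇒ c = ln(n₁/n₂)/(z₂−z₁)
c = ln(0.326/0.08) / (5.4 − 1.5) = ln(4.075) / 3.9 = 1.4049 / 3.9 = 0.3602 km⁻¹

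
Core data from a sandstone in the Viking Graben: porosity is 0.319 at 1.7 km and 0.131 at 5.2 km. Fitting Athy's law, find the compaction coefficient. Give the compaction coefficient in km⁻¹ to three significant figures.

0.254 km⁻¹

Athy: phi(z) = phi₀ e^(−cz) ⇒ phi₁/phi₂ = e^{c(z₂−z₁)} ⇒ c = ln(phi₁/phi₂)/(z₂−z₁)
c = ln(0.319/0.131) / (5.2 − 1.7) = ln(2.435) / 3.5 = 0.8900 / 3.5 = 0.2543 km⁻¹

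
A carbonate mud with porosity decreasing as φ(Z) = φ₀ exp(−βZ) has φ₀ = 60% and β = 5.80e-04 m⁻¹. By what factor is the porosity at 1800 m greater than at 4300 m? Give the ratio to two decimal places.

4.26

Working in km (1 km = 1000 m; β in km⁻¹ = β in m⁻¹ × 1000):
φ(Z₁)/φ(Z₂) = e^(−β·Z₁)/e^(−β·Z₂) = e^{β(Z₂−Z₁)}
= exp(0.58 × 2.5) = exp(1.45) = 4.2631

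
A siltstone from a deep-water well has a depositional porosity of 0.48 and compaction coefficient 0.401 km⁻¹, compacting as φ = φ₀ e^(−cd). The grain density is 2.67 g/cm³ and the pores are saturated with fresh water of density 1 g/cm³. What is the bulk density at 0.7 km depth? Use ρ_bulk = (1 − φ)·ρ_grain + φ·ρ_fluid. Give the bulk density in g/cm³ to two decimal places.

Porosity at depth: φ = 0.48·exp(−0.401×0.7) = 0.48×0.7553 = 0.3625
Bulk density: ρ_b = (1−φ)ρ_g + φ·ρ_f = 0.6375×2.67 + 0.3625×1
       = 1.702 + 0.363 = 2.065 g/cm³

2.06 g/cm³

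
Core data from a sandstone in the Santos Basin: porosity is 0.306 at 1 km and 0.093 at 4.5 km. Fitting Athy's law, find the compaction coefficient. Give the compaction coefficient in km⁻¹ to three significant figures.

Athy: phi(d) = phi₀ e^(−βd) ⇒ phi₁/phi₂ = e^{β(d₂−d₁)} ⇒ β = ln(phi₁/phi₂)/(d₂−d₁)
β = ln(0.306/0.093) / (4.5 − 1) = ln(3.29) / 3.5 = 1.1910 / 3.5 = 0.3403 km⁻¹

0.340 km⁻¹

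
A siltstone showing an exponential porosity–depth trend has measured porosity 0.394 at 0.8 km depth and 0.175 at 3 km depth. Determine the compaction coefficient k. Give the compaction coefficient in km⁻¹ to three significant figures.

Athy: φ(d) = φ₀ e^(−kd) ⇒ φ₁/φ₂ = e^{k(d₂−d₁)} ⇒ k = ln(φ₁/φ₂)/(d₂−d₁)
k = ln(0.394/0.175) / (3 − 0.8) = ln(2.251) / 2.2 = 0.8116 / 2.2 = 0.3689 km⁻¹

0.369 km⁻¹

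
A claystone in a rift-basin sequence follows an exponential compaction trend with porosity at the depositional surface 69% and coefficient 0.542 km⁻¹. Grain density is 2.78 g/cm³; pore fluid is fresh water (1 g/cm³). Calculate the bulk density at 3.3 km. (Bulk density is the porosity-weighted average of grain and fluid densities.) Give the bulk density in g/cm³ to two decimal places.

2.57 g/cm³

Porosity at depth: φ = 0.69·exp(−0.542×3.3) = 0.69×0.1672 = 0.1154
Bulk density: ρ_b = (1−φ)ρ_g + φ·ρ_f = 0.8846×2.78 + 0.1154×1
       = 2.459 + 0.115 = 2.575 g/cm³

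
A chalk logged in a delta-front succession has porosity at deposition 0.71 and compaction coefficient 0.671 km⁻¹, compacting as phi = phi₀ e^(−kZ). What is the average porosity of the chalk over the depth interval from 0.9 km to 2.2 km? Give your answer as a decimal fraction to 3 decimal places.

⟨phi⟩ = (1/(Z₂−Z₁)) ∫ phi₀ e^(−kZ) dZ = phi₀·(e^(−k·Z₁) − e^(−k·Z₂)) / (k·(Z₂−Z₁))
e^(−0.671×0.9) = 0.5467; e^(−0.671×2.2) = 0.2285
⟨phi⟩ = 0.71 × (0.5467 − 0.2285) / (0.671 × 1.3) = 0.71 × 0.3647 = 0.2590

0.259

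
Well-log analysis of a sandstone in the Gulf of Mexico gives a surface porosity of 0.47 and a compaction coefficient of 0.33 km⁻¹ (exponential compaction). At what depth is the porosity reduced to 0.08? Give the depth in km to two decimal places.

5.37 km

Invert Athy's law: z = ln(φ₀/φ) / β
z = ln(0.47/0.08) / 0.33 = ln(5.875) / 0.33 = 1.7707 / 0.33 = 5.366 km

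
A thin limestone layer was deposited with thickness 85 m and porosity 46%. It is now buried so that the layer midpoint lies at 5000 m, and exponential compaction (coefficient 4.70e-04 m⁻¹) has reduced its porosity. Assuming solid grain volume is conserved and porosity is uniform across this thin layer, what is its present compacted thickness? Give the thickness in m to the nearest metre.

48 m

Working in km (1 km = 1000 m; k in km⁻¹ = k in m⁻¹ × 1000):
Porosity at 5 km: φ = 0.46·exp(−0.47×5) = 0.0439
Solid-volume conservation: h(1−φ) = h₀(1−φ₀) ⇒ h = h₀·(1−φ₀)/(1−φ)
h = 0.085 × (1 − 0.46)/(1 − 0.0439) = 0.085 × 0.5648 = 0.0480 km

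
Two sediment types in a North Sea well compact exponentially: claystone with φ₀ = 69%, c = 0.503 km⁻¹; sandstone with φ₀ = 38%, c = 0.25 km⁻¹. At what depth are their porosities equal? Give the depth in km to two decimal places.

Set φ₀ₐ e^(−cₐz) = φ₀ᵦ e^(−cᵦz) ⇒ ln(φ₀ₐ/φ₀ᵦ) = (cₐ − cᵦ)·z
z = ln(0.69/0.38) / (0.503 − 0.25) = 0.5965 / 0.253 = 2.358 km

2.36 km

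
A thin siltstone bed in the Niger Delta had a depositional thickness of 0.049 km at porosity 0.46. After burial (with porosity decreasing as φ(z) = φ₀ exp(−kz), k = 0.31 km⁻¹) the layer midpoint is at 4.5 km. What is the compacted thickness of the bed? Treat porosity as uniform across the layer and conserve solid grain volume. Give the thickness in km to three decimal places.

Porosity at 4.5 km: φ = 0.46·exp(−0.31×4.5) = 0.1140
Solid-volume conservation: h(1−φ) = h₀(1−φ₀) ⇒ h = h₀·(1−φ₀)/(1−φ)
h = 0.049 × (1 − 0.46)/(1 − 0.1140) = 0.049 × 0.6095 = 0.0299 km

0.030 km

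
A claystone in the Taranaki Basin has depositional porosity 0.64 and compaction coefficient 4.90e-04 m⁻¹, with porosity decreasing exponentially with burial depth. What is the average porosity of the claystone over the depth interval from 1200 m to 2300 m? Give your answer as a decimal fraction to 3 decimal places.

0.275

Working in km (1 km = 1000 m; β in km⁻¹ = β in m⁻¹ × 1000):
⟨n⟩ = (1/(z₂−z₁)) ∫ n₀ e^(−βz) dz = n₀·(e^(−β·z₁) − e^(−β·z₂)) / (β·(z₂−z₁))
e^(−0.49×1.2) = 0.5554; e^(−0.49×2.3) = 0.3240
⟨n⟩ = 0.64 × (0.5554 − 0.3240) / (0.49 × 1.1) = 0.64 × 0.4294 = 0.2748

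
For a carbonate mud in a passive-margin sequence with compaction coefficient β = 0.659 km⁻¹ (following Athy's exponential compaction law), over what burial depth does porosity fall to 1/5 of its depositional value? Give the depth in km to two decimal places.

φ/φ₀ = 1/5 ⇒ exp(−β·Z) = 1/5 ⇒ Z = ln(5) / β
Z = 1.6094 / 0.659 = 2.442 km

2.44 km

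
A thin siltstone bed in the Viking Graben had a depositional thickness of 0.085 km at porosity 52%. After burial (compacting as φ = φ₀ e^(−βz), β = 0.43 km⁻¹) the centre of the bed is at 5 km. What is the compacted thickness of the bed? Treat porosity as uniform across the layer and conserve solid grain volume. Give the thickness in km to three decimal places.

Porosity at 5 km: φ = 0.52·exp(−0.43×5) = 0.0606
Solid-volume conservation: h(1−φ) = h₀(1−φ₀) ⇒ h = h₀·(1−φ₀)/(1−φ)
h = 0.085 × (1 − 0.52)/(1 − 0.0606) = 0.085 × 0.5109 = 0.0434 km

0.043 km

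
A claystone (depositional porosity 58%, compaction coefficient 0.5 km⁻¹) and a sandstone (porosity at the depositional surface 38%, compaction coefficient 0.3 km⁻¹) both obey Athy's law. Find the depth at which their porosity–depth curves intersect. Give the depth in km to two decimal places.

2.11 km

Set n₀ₐ e^(−cₐd) = n₀ᵦ e^(−cᵦd) ⇒ ln(n₀ₐ/n₀ᵦ) = (cₐ − cᵦ)·d
d = ln(0.58/0.38) / (0.5 − 0.3) = 0.4229 / 0.2 = 2.114 km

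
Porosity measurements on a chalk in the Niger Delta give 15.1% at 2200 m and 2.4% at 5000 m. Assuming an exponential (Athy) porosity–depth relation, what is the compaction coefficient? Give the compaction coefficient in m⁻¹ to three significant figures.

Working in km (1 km = 1000 m; c in km⁻¹ = c in m⁻¹ × 1000):
Athy: φ(z) = φ₀ e^(−cz) ⇒ φ₁/φ₂ = e^{c(z₂−z₁)} ⇒ c = ln(φ₁/φ₂)/(z₂−z₁)
c = ln(0.151/0.024) / (5 − 2.2) = ln(6.292) / 2.8 = 1.8392 / 2.8 = 0.6569 km⁻¹

0.000657 m⁻¹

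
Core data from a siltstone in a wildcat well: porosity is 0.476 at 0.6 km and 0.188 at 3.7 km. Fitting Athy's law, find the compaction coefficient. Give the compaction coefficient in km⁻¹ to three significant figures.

Athy: phi(d) = phi₀ e^(−kd) ⇒ phi₁/phi₂ = e^{k(d₂−d₁)} ⇒ k = ln(phi₁/phi₂)/(d₂−d₁)
k = ln(0.476/0.188) / (3.7 − 0.6) = ln(2.532) / 3.1 = 0.9290 / 3.1 = 0.2997 km⁻¹

0.300 km⁻¹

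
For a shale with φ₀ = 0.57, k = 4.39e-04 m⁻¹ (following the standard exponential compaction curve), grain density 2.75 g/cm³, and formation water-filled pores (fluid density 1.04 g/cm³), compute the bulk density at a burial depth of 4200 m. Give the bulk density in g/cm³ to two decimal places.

2.60 g/cm³

Working in km (1 km = 1000 m; k in km⁻¹ = k in m⁻¹ × 1000):
Porosity at depth: φ = 0.57·exp(−0.439×4.2) = 0.57×0.1582 = 0.0902
Bulk density: ρ_b = (1−φ)ρ_g + φ·ρ_f = 0.9098×2.75 + 0.0902×1.04
       = 2.502 + 0.094 = 2.596 g/cm³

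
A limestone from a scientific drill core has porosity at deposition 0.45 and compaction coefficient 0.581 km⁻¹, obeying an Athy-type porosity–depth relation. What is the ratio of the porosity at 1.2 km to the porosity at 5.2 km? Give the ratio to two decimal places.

n(z₁)/n(z₂) = e^(−c·z₁)/e^(−c·z₂) = e^{c(z₂−z₁)}
= exp(0.581 × 4) = exp(2.324) = 10.2165

10.22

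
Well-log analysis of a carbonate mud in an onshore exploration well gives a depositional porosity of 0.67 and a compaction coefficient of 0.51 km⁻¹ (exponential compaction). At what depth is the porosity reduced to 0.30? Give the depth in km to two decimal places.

Invert Athy's law: z = ln(φ₀/φ) / c
z = ln(0.67/0.3) / 0.51 = ln(2.233) / 0.51 = 0.8035 / 0.51 = 1.575 km

1.58 km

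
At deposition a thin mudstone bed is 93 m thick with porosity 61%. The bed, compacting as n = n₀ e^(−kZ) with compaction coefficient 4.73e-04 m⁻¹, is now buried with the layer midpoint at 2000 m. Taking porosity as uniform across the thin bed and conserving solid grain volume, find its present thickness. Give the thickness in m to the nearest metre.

48 m

Working in km (1 km = 1000 m; k in km⁻¹ = k in m⁻¹ × 1000):
Porosity at 2 km: n = 0.61·exp(−0.473×2) = 0.2369
Solid-volume conservation: h(1−n) = h₀(1−n₀) ⇒ h = h₀·(1−n₀)/(1−n)
h = 0.093 × (1 − 0.61)/(1 − 0.2369) = 0.093 × 0.5110 = 0.0475 km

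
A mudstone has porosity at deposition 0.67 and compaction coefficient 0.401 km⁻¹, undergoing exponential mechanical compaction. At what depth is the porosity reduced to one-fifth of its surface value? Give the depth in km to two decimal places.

4.01 km

n/n₀ = 1/5 ⇒ exp(−k·Z) = 1/5 ⇒ Z = ln(5) / k
Z = 1.6094 / 0.401 = 4.014 km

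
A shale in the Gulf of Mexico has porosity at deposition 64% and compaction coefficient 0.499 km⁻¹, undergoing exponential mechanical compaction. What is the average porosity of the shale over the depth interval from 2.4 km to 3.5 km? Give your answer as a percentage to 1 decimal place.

14.9%

⟨φ⟩ = (1/(d₂−d₁)) ∫ φ₀ e^(−kd) dd = φ₀·(e^(−k·d₁) − e^(−k·d₂)) / (k·(d₂−d₁))
e^(−0.499×2.4) = 0.3019; e^(−0.499×3.5) = 0.1744
⟨φ⟩ = 0.64 × (0.3019 − 0.1744) / (0.499 × 1.1) = 0.64 × 0.2323 = 0.1487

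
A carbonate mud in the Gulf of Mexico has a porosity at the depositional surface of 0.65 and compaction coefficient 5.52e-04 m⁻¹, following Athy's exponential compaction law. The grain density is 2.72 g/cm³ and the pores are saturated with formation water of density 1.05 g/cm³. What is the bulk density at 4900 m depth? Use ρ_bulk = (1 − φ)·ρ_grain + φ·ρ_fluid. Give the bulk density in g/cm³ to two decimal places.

2.65 g/cm³

Working in km (1 km = 1000 m; c in km⁻¹ = c in m⁻¹ × 1000):
Porosity at depth: n = 0.65·exp(−0.552×4.9) = 0.65×0.0669 = 0.0435
Bulk density: ρ_b = (1−n)ρ_g + n·ρ_f = 0.9565×2.72 + 0.0435×1.05
       = 2.602 + 0.046 = 2.647 g/cm³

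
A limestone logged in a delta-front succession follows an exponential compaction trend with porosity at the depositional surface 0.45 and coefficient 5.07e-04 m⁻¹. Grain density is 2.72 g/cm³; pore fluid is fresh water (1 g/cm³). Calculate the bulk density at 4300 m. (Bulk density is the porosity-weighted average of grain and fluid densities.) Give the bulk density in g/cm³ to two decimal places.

2.63 g/cm³

Working in km (1 km = 1000 m; k in km⁻¹ = k in m⁻¹ × 1000):
Porosity at depth: n = 0.45·exp(−0.507×4.3) = 0.45×0.1130 = 0.0509
Bulk density: ρ_b = (1−n)ρ_g + n·ρ_f = 0.9491×2.72 + 0.0509×1
       = 2.582 + 0.051 = 2.633 g/cm³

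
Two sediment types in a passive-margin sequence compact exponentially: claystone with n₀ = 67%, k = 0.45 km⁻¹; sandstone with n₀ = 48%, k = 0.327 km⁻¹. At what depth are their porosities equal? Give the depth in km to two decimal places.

Set n₀ₐ e^(−kₐd) = n₀ᵦ e^(−kᵦd) ⇒ ln(n₀ₐ/n₀ᵦ) = (kₐ − kᵦ)·d
d = ln(0.67/0.48) / (0.45 − 0.327) = 0.3335 / 0.123 = 2.711 km

2.71 km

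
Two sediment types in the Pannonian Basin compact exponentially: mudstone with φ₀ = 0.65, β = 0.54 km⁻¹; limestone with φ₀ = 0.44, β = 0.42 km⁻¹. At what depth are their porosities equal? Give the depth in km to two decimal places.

3.25 km

Set φ₀ₐ e^(−βₐZ) = φ₀ᵦ e^(−βᵦZ) ⇒ ln(φ₀ₐ/φ₀ᵦ) = (βₐ − βᵦ)·Z
Z = ln(0.65/0.44) / (0.54 − 0.42) = 0.3902 / 0.12 = 3.252 km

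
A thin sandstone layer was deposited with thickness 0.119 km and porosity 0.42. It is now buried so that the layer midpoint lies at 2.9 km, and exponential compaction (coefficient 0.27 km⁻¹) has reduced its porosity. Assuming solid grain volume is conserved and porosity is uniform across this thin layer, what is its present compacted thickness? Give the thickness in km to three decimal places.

Porosity at 2.9 km: n = 0.42·exp(−0.27×2.9) = 0.1920
Solid-volume conservation: h(1−n) = h₀(1−n₀) ⇒ h = h₀·(1−n₀)/(1−n)
h = 0.119 × (1 − 0.42)/(1 − 0.1920) = 0.119 × 0.7178 = 0.0854 km

0.085 km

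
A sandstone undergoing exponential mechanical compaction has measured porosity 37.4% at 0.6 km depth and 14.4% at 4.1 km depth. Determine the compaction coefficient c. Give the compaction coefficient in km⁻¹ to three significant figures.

0.273 km⁻¹

Athy: φ(d) = φ₀ e^(−cd) ⇒ φ₁/φ₂ = e^{c(d₂−d₁)} ⇒ c = ln(φ₁/φ₂)/(d₂−d₁)
c = ln(0.374/0.144) / (4.1 − 0.6) = ln(2.597) / 3.5 = 0.9544 / 3.5 = 0.2727 km⁻¹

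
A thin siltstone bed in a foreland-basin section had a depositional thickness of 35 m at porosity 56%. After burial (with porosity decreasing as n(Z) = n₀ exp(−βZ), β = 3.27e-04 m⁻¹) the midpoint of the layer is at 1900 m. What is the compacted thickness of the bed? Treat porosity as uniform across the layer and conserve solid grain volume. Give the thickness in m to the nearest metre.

Working in km (1 km = 1000 m; β in km⁻¹ = β in m⁻¹ × 1000):
Porosity at 1.9 km: n = 0.56·exp(−0.327×1.9) = 0.3009
Solid-volume conservation: h(1−n) = h₀(1−n₀) ⇒ h = h₀·(1−n₀)/(1−n)
h = 0.035 × (1 − 0.56)/(1 − 0.3009) = 0.035 × 0.6293 = 0.0220 km

22 m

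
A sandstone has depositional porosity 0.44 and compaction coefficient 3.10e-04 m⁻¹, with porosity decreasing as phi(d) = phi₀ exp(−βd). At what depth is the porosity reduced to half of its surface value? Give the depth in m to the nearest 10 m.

2240 m

Working in km (1 km = 1000 m; β in km⁻¹ = β in m⁻¹ × 1000):
phi/phi₀ = 1/2 ⇒ exp(−β·d) = 1/2 ⇒ d = ln(2) / β
d = 0.6931 / 0.31 = 2.236 km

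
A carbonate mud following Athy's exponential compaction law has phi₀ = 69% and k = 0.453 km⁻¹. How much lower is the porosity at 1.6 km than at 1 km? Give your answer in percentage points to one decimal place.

phi(1) = 0.69·e^(−0.453×1) = 0.4386
phi(1.6) = 0.69·e^(−0.453×1.6) = 0.3343
Δphi = 0.4386 − 0.3343 = 0.1044

10.4 percentage points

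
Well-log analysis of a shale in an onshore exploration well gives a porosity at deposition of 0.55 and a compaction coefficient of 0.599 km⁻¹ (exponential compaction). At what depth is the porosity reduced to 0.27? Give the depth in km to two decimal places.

1.19 km

Invert Athy's law: z = ln(n₀/n) / c
z = ln(0.55/0.27) / 0.599 = ln(2.037) / 0.599 = 0.7115 / 0.599 = 1.188 km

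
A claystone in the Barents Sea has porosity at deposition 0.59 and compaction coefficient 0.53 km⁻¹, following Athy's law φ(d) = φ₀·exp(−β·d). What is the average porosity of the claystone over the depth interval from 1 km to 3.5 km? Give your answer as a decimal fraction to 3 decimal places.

⟨φ⟩ = (1/(d₂−d₁)) ∫ φ₀ e^(−βd) dd = φ₀·(e^(−β·d₁) − e^(−β·d₂)) / (β·(d₂−d₁))
e^(−0.53×1) = 0.5886; e^(−0.53×3.5) = 0.1565
⟨φ⟩ = 0.59 × (0.5886 − 0.1565) / (0.53 × 2.5) = 0.59 × 0.3262 = 0.1924

0.192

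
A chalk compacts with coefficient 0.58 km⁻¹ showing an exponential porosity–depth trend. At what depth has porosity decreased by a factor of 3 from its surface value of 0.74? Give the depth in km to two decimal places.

1.89 km

φ/φ₀ = 1/3 ⇒ exp(−β·Z) = 1/3 ⇒ Z = ln(3) / β
Z = 1.0986 / 0.58 = 1.894 km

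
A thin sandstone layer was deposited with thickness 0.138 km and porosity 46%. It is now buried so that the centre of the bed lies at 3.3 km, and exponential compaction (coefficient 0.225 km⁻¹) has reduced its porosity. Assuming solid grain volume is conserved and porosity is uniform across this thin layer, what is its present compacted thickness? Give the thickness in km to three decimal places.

0.095 km

Porosity at 3.3 km: phi = 0.46·exp(−0.225×3.3) = 0.2189
Solid-volume conservation: h(1−phi) = h₀(1−phi₀) ⇒ h = h₀·(1−phi₀)/(1−phi)
h = 0.138 × (1 − 0.46)/(1 − 0.2189) = 0.138 × 0.6914 = 0.0954 km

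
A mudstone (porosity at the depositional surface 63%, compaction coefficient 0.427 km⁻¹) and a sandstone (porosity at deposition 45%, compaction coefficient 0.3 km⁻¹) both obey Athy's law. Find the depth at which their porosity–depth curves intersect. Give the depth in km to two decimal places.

2.65 km

Set φ₀ₐ e^(−cₐd) = φ₀ᵦ e^(−cᵦd) ⇒ ln(φ₀ₐ/φ₀ᵦ) = (cₐ − cᵦ)·d
d = ln(0.63/0.45) / (0.427 − 0.3) = 0.3365 / 0.127 = 2.649 km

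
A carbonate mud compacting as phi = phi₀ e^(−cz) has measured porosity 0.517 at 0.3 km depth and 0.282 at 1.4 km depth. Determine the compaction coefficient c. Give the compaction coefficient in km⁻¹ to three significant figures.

0.551 km⁻¹

Athy: phi(z) = phi₀ e^(−cz) ⇒ phi₁/phi₂ = e^{c(z₂−z₁)} ⇒ c = ln(phi₁/phi₂)/(z₂−z₁)
c = ln(0.517/0.282) / (1.4 − 0.3) = ln(1.833) / 1.1 = 0.6061 / 1.1 = 0.551 km⁻¹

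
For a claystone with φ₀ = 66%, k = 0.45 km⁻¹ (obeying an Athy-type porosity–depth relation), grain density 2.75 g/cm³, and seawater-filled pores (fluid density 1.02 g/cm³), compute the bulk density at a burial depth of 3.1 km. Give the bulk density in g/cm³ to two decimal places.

Porosity at depth: φ = 0.66·exp(−0.45×3.1) = 0.66×0.2478 = 0.1636
Bulk density: ρ_b = (1−φ)ρ_g + φ·ρ_f = 0.8364×2.75 + 0.1636×1.02
       = 2.300 + 0.167 = 2.467 g/cm³

2.47 g/cm³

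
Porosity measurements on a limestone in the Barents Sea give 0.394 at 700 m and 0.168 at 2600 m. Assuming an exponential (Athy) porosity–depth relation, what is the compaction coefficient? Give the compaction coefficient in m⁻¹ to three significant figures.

Working in km (1 km = 1000 m; k in km⁻¹ = k in m⁻¹ × 1000):
Athy: n(Z) = n₀ e^(−kZ) ⇒ n₁/n₂ = e^{k(Z₂−Z₁)} ⇒ k = ln(n₁/n₂)/(Z₂−Z₁)
k = ln(0.394/0.168) / (2.6 − 0.7) = ln(2.345) / 1.9 = 0.8524 / 1.9 = 0.4486 km⁻¹

0.000449 m⁻¹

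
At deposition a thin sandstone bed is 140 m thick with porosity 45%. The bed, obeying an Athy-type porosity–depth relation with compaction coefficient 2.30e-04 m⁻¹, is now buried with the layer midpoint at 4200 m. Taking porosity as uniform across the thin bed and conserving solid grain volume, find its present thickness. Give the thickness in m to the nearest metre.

Working in km (1 km = 1000 m; β in km⁻¹ = β in m⁻¹ × 1000):
Porosity at 4.2 km: n = 0.45·exp(−0.23×4.2) = 0.1713
Solid-volume conservation: h(1−n) = h₀(1−n₀) ⇒ h = h₀·(1−n₀)/(1−n)
h = 0.14 × (1 − 0.45)/(1 − 0.1713) = 0.14 × 0.6637 = 0.0929 km

93 m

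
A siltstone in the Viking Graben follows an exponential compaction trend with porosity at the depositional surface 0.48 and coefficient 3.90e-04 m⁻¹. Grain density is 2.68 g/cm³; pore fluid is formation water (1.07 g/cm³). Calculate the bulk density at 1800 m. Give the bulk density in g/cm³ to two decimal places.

2.30 g/cm³

Working in km (1 km = 1000 m; c in km⁻¹ = c in m⁻¹ × 1000):
Porosity at depth: phi = 0.48·exp(−0.39×1.8) = 0.48×0.4956 = 0.2379
Bulk density: ρ_b = (1−phi)ρ_g + phi·ρ_f = 0.7621×2.68 + 0.2379×1.07
       = 2.042 + 0.255 = 2.297 g/cm³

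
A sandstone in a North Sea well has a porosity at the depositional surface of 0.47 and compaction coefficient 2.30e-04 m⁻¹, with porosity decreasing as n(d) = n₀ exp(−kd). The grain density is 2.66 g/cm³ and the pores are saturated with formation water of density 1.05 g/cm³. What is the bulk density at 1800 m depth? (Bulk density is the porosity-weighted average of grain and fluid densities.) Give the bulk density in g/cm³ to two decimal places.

Working in km (1 km = 1000 m; k in km⁻¹ = k in m⁻¹ × 1000):
Porosity at depth: n = 0.47·exp(−0.23×1.8) = 0.47×0.6610 = 0.3107
Bulk density: ρ_b = (1−n)ρ_g + n·ρ_f = 0.6893×2.66 + 0.3107×1.05
       = 1.834 + 0.326 = 2.160 g/cm³

2.16 g/cm³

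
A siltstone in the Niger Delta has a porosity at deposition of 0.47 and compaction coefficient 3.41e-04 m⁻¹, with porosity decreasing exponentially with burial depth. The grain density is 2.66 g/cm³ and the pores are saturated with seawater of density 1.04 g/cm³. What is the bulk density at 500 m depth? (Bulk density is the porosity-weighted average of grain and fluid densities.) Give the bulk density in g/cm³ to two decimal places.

Working in km (1 km = 1000 m; k in km⁻¹ = k in m⁻¹ × 1000):
Porosity at depth: φ = 0.47·exp(−0.341×0.5) = 0.47×0.8432 = 0.3963
Bulk density: ρ_b = (1−φ)ρ_g + φ·ρ_f = 0.6037×2.66 + 0.3963×1.04
       = 1.606 + 0.412 = 2.018 g/cm³

2.02 g/cm³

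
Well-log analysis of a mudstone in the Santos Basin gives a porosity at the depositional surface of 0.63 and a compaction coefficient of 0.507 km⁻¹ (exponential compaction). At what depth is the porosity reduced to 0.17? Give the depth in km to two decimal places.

2.58 km

Invert Athy's law: Z = ln(φ₀/φ) / c
Z = ln(0.63/0.17) / 0.507 = ln(3.706) / 0.507 = 1.3099 / 0.507 = 2.584 km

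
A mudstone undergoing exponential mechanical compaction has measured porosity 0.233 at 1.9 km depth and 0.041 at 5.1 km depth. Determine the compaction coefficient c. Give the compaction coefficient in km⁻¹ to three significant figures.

Athy: φ(d) = φ₀ e^(−cd) ⇒ φ₁/φ₂ = e^{c(d₂−d₁)} ⇒ c = ln(φ₁/φ₂)/(d₂−d₁)
c = ln(0.233/0.041) / (5.1 − 1.9) = ln(5.683) / 3.2 = 1.7375 / 3.2 = 0.543 km⁻¹

0.543 km⁻¹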